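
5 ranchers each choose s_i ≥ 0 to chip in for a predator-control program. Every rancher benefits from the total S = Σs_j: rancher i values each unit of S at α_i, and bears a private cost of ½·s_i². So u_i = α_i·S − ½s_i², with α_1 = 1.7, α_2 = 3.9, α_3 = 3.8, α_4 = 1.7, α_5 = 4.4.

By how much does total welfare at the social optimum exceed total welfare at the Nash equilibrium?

Rancher i's FOC: ∂u_i/∂s_i = α_i − s_i = 0, so s_i* = α_i.
NE contributions = (1.7, 3.9, 3.8, 1.7, 4.4); S = 15.5.
W^NE = (Σα)·S − ½Σα_i² = 15.5² − ½·54.79 = 212.855.
Planner sets s_i = Σα_j = 15.5 for every i, so S^SO = 5·15.5 = 77.5.
W^SO = (Σα)·S^SO − ½·5·(Σα)² = (5/2)·15.5² = 600.625.
Deadweight loss = W^SO − W^NE = 387.77.

387.77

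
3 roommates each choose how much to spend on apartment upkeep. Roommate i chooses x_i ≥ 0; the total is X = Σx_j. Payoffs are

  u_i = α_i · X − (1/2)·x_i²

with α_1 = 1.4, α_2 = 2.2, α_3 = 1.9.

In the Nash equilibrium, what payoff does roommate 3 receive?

8.645

Roommate i's FOC: ∂u_i/∂x_i = α_i − x_i = 0, so x_i* = α_i.
NE contributions = (1.4, 2.2, 1.9); X = 5.5.
u_3 = α_3·X − ½·(x_3)² = 1.9·5.5 − ½·1.9² = 8.645.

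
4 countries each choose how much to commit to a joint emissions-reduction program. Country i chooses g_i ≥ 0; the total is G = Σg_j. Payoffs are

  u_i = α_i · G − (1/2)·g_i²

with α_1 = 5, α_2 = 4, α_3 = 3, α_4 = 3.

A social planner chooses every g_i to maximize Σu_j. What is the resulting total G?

Planner FOC: ∂(Σu_j)/∂g_i = (Σα_j) − g_i = 0, so g_i^SO = Σα_j = 15 for every i; G^SO = 60.

60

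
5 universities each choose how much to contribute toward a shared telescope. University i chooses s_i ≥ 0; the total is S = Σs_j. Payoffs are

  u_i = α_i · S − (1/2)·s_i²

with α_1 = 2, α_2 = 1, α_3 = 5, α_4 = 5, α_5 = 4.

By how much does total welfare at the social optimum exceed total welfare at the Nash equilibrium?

University i's FOC: ∂u_i/∂s_i = α_i − s_i = 0, so s_i* = α_i.
NE contributions = (2, 1, 5, 5, 4); S = 17.
W^NE = (Σα)·S − ½Σα_i² = 17² − ½·71 = 253.5.
Planner sets s_i = Σα_j = 17 for every i, so S^SO = 5·17 = 85.
W^SO = (Σα)·S^SO − ½·5·(Σα)² = (5/2)·17² = 722.5.
Deadweight loss = W^SO − W^NE = 469.

469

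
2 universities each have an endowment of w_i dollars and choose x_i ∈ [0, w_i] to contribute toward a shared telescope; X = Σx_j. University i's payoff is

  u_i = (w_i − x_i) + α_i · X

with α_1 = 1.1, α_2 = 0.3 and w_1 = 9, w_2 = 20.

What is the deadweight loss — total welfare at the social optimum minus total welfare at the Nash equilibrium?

8

∂u_i/∂x_i = α_i − 1, so university i contributes w_i if α_i > 1, else 0.
α_i > 1 for i ∈ {1}; NE contributions (9, 0), X = 9.
W^NE = Σw_i − X^NE + (Σα_i)·X^NE = 29 + 0.4·9 = 32.6.
Planner: ∂(Σu_j)/∂x_i = Σα_j − 1 = 0.4 > 0, so everyone contributes w_i; X^SO = 29, W^SO = 29 + 0.4·29 = 40.6.
Deadweight loss = 8.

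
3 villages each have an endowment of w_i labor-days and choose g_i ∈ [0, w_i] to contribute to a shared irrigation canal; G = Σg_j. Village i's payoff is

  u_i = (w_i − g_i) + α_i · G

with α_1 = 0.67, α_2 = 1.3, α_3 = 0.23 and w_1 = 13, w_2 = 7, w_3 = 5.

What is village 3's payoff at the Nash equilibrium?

∂u_i/∂g_i = α_i − 1, so village i contributes w_i if α_i > 1, else 0.
α_i > 1 for i ∈ {2}; NE contributions (0, 7, 0), G = 7.
u_3 = (5 − 0) + 0.23·7 = 6.61.

6.61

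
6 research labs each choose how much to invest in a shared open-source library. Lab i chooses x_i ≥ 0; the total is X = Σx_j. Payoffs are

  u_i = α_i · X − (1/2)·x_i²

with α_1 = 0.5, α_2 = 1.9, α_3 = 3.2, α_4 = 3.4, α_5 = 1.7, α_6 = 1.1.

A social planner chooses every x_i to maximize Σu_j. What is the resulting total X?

Planner FOC: ∂(Σu_j)/∂x_i = (Σα_j) − x_i = 0, so x_i^SO = Σα_j = 11.8 for every i; X^SO = 70.8.

70.8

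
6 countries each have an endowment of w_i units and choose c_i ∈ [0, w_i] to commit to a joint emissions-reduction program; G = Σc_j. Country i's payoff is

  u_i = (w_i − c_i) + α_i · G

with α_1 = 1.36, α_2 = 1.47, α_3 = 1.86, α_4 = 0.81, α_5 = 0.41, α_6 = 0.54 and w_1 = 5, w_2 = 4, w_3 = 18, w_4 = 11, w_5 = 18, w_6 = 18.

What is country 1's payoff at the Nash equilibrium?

∂u_i/∂c_i = α_i − 1, so country i contributes w_i if α_i > 1, else 0.
α_i > 1 for i ∈ {1, 2, 3}; NE contributions (5, 4, 18, 0, 0, 0), G = 27.
u_1 = (5 − 5) + 1.36·27 = 36.72.

36.72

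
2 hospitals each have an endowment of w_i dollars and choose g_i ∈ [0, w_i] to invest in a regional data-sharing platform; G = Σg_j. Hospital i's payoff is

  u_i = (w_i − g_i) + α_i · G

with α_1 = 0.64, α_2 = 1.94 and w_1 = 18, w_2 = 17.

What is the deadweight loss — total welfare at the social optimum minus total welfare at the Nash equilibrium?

28.44

∂u_i/∂g_i = α_i − 1, so hospital i contributes w_i if α_i > 1, else 0.
α_i > 1 for i ∈ {2}; NE contributions (0, 17), G = 17.
W^NE = Σw_i − G^NE + (Σα_i)·G^NE = 35 + 1.58·17 = 61.86.
Planner: ∂(Σu_j)/∂g_i = Σα_j − 1 = 1.58 > 0, so everyone contributes w_i; G^SO = 35, W^SO = 35 + 1.58·35 = 90.3.
Deadweight loss = 28.44.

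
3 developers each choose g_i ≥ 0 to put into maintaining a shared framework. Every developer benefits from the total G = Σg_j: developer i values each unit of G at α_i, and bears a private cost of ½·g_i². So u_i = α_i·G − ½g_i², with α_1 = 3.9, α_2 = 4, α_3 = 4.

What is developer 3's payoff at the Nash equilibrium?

Developer i's FOC: ∂u_i/∂g_i = α_i − g_i = 0, so g_i* = α_i.
NE contributions = (3.9, 4, 4); G = 11.9.
u_3 = α_3·G − ½·(g_3)² = 4·11.9 − ½·4² = 39.6.

39.6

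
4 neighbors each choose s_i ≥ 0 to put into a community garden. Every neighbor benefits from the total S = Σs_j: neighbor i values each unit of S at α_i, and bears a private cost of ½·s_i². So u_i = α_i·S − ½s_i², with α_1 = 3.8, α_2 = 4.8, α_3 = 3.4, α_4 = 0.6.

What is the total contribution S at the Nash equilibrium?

12.6

Neighbor i's FOC: ∂u_i/∂s_i = α_i − s_i = 0, so s_i* = α_i.
NE contributions = (3.8, 4.8, 3.4, 0.6); S = 12.6.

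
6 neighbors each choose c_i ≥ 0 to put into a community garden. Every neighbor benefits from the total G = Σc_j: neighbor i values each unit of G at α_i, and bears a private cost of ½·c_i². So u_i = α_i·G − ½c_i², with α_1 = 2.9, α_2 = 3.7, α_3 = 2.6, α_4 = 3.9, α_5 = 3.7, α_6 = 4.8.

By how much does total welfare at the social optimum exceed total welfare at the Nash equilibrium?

Neighbor i's FOC: ∂u_i/∂c_i = α_i − c_i = 0, so c_i* = α_i.
NE contributions = (2.9, 3.7, 2.6, 3.9, 3.7, 4.8); G = 21.6.
W^NE = (Σα)·G − ½Σα_i² = 21.6² − ½·80.8 = 426.16.
Planner sets c_i = Σα_j = 21.6 for every i, so G^SO = 6·21.6 = 129.6.
W^SO = (Σα)·G^SO − ½·6·(Σα)² = (6/2)·21.6² = 1399.68.
Deadweight loss = W^SO − W^NE = 973.52.

973.52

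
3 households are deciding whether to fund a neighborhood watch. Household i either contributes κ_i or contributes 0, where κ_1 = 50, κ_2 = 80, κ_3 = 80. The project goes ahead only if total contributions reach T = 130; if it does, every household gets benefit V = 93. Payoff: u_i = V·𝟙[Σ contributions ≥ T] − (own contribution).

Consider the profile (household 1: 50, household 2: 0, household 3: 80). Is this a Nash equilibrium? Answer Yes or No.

Total = 130 ≥ 130: provided.
Household 1 (pledges 50, payoff 43): dropping to 0 → total 80, payoff 0. No gain.
Household 2 (pledges 0, payoff 93): pledging 80 → total 210, payoff 13. No gain.
Household 3 (pledges 80, payoff 13): dropping to 0 → total 50, payoff 0. No gain.

Yes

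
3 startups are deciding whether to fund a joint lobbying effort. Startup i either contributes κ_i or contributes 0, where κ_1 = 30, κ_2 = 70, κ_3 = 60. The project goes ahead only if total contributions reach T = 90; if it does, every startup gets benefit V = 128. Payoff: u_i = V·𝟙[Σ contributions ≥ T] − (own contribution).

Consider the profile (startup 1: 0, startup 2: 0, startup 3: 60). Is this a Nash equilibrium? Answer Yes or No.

Total = 60 < 90: not provided.
Startup 1 (pledges 0, payoff 0): pledging 30 → total 90, payoff 98. Profitable deviation.

No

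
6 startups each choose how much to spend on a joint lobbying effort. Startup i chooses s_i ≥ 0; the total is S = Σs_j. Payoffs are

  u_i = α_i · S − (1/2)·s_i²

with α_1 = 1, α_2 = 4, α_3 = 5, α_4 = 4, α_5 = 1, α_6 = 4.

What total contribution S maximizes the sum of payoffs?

Planner FOC: ∂(Σu_j)/∂s_i = (Σα_j) − s_i = 0, so s_i^SO = Σα_j = 19 for every i; S^SO = 114.

114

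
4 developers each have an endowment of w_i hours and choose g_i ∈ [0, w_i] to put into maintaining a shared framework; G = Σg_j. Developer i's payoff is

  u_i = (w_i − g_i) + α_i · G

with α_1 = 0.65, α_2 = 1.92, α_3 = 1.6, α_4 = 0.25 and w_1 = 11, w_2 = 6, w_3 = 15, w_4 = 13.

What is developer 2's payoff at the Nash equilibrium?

40.32

∂u_i/∂g_i = α_i − 1, so developer i contributes w_i if α_i > 1, else 0.
α_i > 1 for i ∈ {2, 3}; NE contributions (0, 6, 15, 0), G = 21.
u_2 = (6 − 6) + 1.92·21 = 40.32.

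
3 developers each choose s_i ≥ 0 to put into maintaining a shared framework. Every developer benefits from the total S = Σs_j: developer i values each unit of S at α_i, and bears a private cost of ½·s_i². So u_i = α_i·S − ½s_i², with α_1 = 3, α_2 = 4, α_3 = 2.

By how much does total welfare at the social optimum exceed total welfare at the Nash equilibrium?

55

Developer i's FOC: ∂u_i/∂s_i = α_i − s_i = 0, so s_i* = α_i.
NE contributions = (3, 4, 2); S = 9.
W^NE = (Σα)·S − ½Σα_i² = 9² − ½·29 = 66.5.
Planner sets s_i = Σα_j = 9 for every i, so S^SO = 3·9 = 27.
W^SO = (Σα)·S^SO − ½·3·(Σα)² = (3/2)·9² = 121.5.
Deadweight loss = W^SO − W^NE = 55.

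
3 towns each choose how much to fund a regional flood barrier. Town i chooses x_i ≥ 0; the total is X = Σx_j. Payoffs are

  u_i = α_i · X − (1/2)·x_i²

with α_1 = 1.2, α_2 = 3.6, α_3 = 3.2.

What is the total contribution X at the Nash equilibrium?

Town i's FOC: ∂u_i/∂x_i = α_i − x_i = 0, so x_i* = α_i.
NE contributions = (1.2, 3.6, 3.2); X = 8.

8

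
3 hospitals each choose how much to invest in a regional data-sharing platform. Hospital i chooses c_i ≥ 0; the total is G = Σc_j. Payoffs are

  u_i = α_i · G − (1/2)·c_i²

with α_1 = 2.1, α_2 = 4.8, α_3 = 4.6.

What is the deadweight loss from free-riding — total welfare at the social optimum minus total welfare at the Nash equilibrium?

90.43

Hospital i's FOC: ∂u_i/∂c_i = α_i − c_i = 0, so c_i* = α_i.
NE contributions = (2.1, 4.8, 4.6); G = 11.5.
W^NE = (Σα)·G − ½Σα_i² = 11.5² − ½·48.61 = 107.945.
Planner sets c_i = Σα_j = 11.5 for every i, so G^SO = 3·11.5 = 34.5.
W^SO = (Σα)·G^SO − ½·3·(Σα)² = (3/2)·11.5² = 198.375.
Deadweight loss = W^SO − W^NE = 90.43.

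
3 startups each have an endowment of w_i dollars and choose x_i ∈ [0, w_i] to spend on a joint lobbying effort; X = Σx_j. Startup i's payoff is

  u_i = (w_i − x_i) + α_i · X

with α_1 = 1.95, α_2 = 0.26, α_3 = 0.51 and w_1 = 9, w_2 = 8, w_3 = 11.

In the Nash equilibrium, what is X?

∂u_i/∂x_i = α_i − 1, so startup i contributes w_i if α_i > 1, else 0.
α_i > 1 for i ∈ {1}; NE contributions (9, 0, 0), X = 9.

9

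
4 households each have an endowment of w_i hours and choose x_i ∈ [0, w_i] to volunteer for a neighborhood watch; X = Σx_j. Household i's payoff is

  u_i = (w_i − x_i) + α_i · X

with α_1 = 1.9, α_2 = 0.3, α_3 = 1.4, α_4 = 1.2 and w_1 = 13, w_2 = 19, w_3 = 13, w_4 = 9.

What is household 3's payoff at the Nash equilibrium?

49

∂u_i/∂x_i = α_i − 1, so household i contributes w_i if α_i > 1, else 0.
α_i > 1 for i ∈ {1, 3, 4}; NE contributions (13, 0, 13, 9), X = 35.
u_3 = (13 − 13) + 1.4·35 = 49.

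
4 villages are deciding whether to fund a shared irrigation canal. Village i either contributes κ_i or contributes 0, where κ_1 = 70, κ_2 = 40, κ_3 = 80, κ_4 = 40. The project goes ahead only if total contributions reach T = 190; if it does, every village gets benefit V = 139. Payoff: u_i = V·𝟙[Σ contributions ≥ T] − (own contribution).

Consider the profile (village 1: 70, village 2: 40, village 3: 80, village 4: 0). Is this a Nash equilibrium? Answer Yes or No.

Total = 190 ≥ 190: provided.
Village 1 (pledges 70, payoff 69): dropping to 0 → total 120, payoff 0. No gain.
Village 2 (pledges 40, payoff 99): dropping to 0 → total 150, payoff 0. No gain.
Village 3 (pledges 80, payoff 59): dropping to 0 → total 110, payoff 0. No gain.
Village 4 (pledges 0, payoff 139): pledging 40 → total 230, payoff 99. No gain.

Yes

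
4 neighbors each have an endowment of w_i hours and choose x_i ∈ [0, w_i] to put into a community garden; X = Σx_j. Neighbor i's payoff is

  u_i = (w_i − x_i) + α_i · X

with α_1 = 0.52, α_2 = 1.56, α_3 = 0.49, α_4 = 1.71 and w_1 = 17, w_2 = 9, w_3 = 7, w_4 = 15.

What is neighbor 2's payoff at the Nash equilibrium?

∂u_i/∂x_i = α_i − 1, so neighbor i contributes w_i if α_i > 1, else 0.
α_i > 1 for i ∈ {2, 4}; NE contributions (0, 9, 0, 15), X = 24.
u_2 = (9 − 9) + 1.56·24 = 37.44.

37.44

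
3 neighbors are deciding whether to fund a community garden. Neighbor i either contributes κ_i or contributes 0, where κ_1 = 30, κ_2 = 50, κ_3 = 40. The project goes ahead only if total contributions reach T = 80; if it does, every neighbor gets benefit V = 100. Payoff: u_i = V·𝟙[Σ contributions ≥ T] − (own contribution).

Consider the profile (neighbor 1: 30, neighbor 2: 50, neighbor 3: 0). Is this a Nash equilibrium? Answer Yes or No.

Yes

Total = 80 ≥ 80: provided.
Neighbor 1 (pledges 30, payoff 70): dropping to 0 → total 50, payoff 0. No gain.
Neighbor 2 (pledges 50, payoff 50): dropping to 0 → total 30, payoff 0. No gain.
Neighbor 3 (pledges 0, payoff 100): pledging 40 → total 120, payoff 60. No gain.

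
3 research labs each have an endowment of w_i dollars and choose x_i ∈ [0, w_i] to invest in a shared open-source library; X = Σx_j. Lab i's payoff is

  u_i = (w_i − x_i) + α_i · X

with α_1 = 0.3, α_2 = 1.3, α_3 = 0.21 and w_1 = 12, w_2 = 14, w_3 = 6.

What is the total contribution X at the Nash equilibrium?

14

∂u_i/∂x_i = α_i − 1, so lab i contributes w_i if α_i > 1, else 0.
α_i > 1 for i ∈ {2}; NE contributions (0, 14, 0), X = 14.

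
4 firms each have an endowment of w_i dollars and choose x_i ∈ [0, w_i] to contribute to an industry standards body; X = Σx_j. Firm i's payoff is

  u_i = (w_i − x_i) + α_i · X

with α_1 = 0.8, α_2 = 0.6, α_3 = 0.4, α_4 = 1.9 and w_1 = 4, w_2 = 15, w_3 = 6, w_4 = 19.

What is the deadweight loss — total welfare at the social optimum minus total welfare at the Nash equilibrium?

∂u_i/∂x_i = α_i − 1, so firm i contributes w_i if α_i > 1, else 0.
α_i > 1 for i ∈ {4}; NE contributions (0, 0, 0, 19), X = 19.
W^NE = Σw_i − X^NE + (Σα_i)·X^NE = 44 + 2.7·19 = 95.3.
Planner: ∂(Σu_j)/∂x_i = Σα_j − 1 = 2.7 > 0, so everyone contributes w_i; X^SO = 44, W^SO = 44 + 2.7·44 = 162.8.
Deadweight loss = 67.5.

67.5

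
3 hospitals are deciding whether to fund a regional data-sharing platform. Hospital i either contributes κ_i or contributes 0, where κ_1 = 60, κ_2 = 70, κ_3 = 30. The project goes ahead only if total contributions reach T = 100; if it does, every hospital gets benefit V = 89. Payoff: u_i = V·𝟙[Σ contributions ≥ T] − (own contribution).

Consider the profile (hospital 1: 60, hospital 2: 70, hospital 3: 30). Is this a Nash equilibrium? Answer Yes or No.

No

Total = 160 ≥ 100: provided.
Hospital 1 (pledges 60, payoff 29): dropping to 0 → total 100, payoff 89. Profitable deviation.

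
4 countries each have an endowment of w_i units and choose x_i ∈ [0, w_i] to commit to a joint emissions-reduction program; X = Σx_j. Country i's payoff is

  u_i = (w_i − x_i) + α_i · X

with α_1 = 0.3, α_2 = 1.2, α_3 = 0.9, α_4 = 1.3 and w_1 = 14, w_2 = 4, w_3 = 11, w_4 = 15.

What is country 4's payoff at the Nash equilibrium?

∂u_i/∂x_i = α_i − 1, so country i contributes w_i if α_i > 1, else 0.
α_i > 1 for i ∈ {2, 4}; NE contributions (0, 4, 0, 15), X = 19.
u_4 = (15 − 15) + 1.3·19 = 24.7.

24.7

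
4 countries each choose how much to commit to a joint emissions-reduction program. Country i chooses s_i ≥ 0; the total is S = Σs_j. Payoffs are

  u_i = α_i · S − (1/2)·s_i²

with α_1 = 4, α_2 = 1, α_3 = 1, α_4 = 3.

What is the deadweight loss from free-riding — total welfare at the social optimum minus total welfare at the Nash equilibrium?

94.5

Country i's FOC: ∂u_i/∂s_i = α_i − s_i = 0, so s_i* = α_i.
NE contributions = (4, 1, 1, 3); S = 9.
W^NE = (Σα)·S − ½Σα_i² = 9² − ½·27 = 67.5.
Planner sets s_i = Σα_j = 9 for every i, so S^SO = 4·9 = 36.
W^SO = (Σα)·S^SO − ½·4·(Σα)² = (4/2)·9² = 162.
Deadweight loss = W^SO − W^NE = 94.5.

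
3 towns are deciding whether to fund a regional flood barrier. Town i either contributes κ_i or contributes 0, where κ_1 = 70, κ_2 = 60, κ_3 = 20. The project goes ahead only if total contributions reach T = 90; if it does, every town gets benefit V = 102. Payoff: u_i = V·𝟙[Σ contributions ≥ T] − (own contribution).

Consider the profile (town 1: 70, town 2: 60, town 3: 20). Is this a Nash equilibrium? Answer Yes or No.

No

Total = 150 ≥ 90: provided.
Town 1 (pledges 70, payoff 32): dropping to 0 → total 80, payoff 0. No gain.
Town 2 (pledges 60, payoff 42): dropping to 0 → total 90, payoff 102. Profitable deviation.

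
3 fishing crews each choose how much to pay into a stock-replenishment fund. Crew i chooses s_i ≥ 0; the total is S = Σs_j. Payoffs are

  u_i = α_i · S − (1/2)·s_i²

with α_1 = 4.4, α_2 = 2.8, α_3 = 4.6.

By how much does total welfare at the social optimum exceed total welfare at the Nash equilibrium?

93.8

Crew i's FOC: ∂u_i/∂s_i = α_i − s_i = 0, so s_i* = α_i.
NE contributions = (4.4, 2.8, 4.6); S = 11.8.
W^NE = (Σα)·S − ½Σα_i² = 11.8² − ½·48.36 = 115.06.
Planner sets s_i = Σα_j = 11.8 for every i, so S^SO = 3·11.8 = 35.4.
W^SO = (Σα)·S^SO − ½·3·(Σα)² = (3/2)·11.8² = 208.86.
Deadweight loss = W^SO − W^NE = 93.8.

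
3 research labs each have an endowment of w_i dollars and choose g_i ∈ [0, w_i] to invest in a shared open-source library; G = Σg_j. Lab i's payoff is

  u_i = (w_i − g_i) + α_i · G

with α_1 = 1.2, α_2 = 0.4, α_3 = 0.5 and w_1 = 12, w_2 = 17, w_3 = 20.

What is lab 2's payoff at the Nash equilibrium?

21.8

∂u_i/∂g_i = α_i − 1, so lab i contributes w_i if α_i > 1, else 0.
α_i > 1 for i ∈ {1}; NE contributions (12, 0, 0), G = 12.
u_2 = (17 − 0) + 0.4·12 = 21.8.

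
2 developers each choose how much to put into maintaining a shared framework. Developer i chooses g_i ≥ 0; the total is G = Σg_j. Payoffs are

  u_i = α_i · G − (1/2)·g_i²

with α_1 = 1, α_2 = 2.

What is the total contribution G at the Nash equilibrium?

3

Developer i's FOC: ∂u_i/∂g_i = α_i − g_i = 0, so g_i* = α_i.
NE contributions = (1, 2); G = 3.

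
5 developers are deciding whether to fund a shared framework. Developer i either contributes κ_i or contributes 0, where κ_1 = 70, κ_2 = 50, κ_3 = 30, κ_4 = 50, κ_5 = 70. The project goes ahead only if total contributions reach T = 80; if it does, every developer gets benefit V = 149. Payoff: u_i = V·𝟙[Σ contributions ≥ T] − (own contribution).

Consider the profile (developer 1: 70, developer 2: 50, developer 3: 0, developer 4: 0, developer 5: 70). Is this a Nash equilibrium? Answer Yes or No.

No

Total = 190 ≥ 80: provided.
Developer 1 (pledges 70, payoff 79): dropping to 0 → total 120, payoff 149. Profitable deviation.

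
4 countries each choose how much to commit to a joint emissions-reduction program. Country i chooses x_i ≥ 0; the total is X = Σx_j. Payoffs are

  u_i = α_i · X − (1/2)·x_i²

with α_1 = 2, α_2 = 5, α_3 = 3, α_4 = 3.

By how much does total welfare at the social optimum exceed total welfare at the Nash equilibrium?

192.5

Country i's FOC: ∂u_i/∂x_i = α_i − x_i = 0, so x_i* = α_i.
NE contributions = (2, 5, 3, 3); X = 13.
W^NE = (Σα)·X − ½Σα_i² = 13² − ½·47 = 145.5.
Planner sets x_i = Σα_j = 13 for every i, so X^SO = 4·13 = 52.
W^SO = (Σα)·X^SO − ½·4·(Σα)² = (4/2)·13² = 338.
Deadweight loss = W^SO − W^NE = 192.5.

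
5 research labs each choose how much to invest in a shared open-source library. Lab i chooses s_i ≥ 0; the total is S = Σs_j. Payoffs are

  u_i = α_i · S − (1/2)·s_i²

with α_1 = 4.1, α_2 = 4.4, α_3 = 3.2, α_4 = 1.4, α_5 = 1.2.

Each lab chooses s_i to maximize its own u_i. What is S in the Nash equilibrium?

Lab i's FOC: ∂u_i/∂s_i = α_i − s_i = 0, so s_i* = α_i.
NE contributions = (4.1, 4.4, 3.2, 1.4, 1.2); S = 14.3.

14.3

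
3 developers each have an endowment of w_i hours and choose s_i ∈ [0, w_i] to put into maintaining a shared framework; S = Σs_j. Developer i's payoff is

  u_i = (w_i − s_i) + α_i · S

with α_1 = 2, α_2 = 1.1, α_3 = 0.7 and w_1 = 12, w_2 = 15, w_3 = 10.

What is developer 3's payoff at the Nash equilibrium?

28.9

∂u_i/∂s_i = α_i − 1, so developer i contributes w_i if α_i > 1, else 0.
α_i > 1 for i ∈ {1, 2}; NE contributions (12, 15, 0), S = 27.
u_3 = (10 − 0) + 0.7·27 = 28.9.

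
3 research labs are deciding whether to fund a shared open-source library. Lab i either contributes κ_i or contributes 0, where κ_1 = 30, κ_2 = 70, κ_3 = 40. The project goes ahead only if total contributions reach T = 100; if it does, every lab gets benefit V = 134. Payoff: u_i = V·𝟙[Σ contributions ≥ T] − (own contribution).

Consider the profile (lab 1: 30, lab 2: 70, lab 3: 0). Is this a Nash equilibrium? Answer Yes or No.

Yes

Total = 100 ≥ 100: provided.
Lab 1 (pledges 30, payoff 104): dropping to 0 → total 70, payoff 0. No gain.
Lab 2 (pledges 70, payoff 64): dropping to 0 → total 30, payoff 0. No gain.
Lab 3 (pledges 0, payoff 134): pledging 40 → total 140, payoff 94. No gain.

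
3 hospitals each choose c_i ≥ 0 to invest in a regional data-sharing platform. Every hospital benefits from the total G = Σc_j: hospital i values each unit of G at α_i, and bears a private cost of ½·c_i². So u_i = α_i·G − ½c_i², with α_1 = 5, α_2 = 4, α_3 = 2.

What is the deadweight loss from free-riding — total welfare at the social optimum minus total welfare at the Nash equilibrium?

Hospital i's FOC: ∂u_i/∂c_i = α_i − c_i = 0, so c_i* = α_i.
NE contributions = (5, 4, 2); G = 11.
W^NE = (Σα)·G − ½Σα_i² = 11² − ½·45 = 98.5.
Planner sets c_i = Σα_j = 11 for every i, so G^SO = 3·11 = 33.
W^SO = (Σα)·G^SO − ½·3·(Σα)² = (3/2)·11² = 181.5.
Deadweight loss = W^SO − W^NE = 83.

83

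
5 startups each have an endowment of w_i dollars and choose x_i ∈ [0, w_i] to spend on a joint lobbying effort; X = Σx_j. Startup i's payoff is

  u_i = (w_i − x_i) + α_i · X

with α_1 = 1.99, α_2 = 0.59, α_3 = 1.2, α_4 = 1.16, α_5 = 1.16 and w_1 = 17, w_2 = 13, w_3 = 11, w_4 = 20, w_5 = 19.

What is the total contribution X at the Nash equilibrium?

∂u_i/∂x_i = α_i − 1, so startup i contributes w_i if α_i > 1, else 0.
α_i > 1 for i ∈ {1, 3, 4, 5}; NE contributions (17, 0, 11, 20, 19), X = 67.

67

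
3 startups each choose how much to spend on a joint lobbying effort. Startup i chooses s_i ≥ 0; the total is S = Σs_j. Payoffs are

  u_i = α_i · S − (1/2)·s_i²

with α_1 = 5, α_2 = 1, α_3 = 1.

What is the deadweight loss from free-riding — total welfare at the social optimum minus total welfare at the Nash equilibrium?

Startup i's FOC: ∂u_i/∂s_i = α_i − s_i = 0, so s_i* = α_i.
NE contributions = (5, 1, 1); S = 7.
W^NE = (Σα)·S − ½Σα_i² = 7² − ½·27 = 35.5.
Planner sets s_i = Σα_j = 7 for every i, so S^SO = 3·7 = 21.
W^SO = (Σα)·S^SO − ½·3·(Σα)² = (3/2)·7² = 73.5.
Deadweight loss = W^SO − W^NE = 38.

38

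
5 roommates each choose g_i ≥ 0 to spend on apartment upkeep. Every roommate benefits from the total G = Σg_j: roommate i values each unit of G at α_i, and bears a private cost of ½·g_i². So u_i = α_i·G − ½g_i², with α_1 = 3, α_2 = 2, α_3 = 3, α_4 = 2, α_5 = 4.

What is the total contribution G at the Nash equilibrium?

Roommate i's FOC: ∂u_i/∂g_i = α_i − g_i = 0, so g_i* = α_i.
NE contributions = (3, 2, 3, 2, 4); G = 14.

14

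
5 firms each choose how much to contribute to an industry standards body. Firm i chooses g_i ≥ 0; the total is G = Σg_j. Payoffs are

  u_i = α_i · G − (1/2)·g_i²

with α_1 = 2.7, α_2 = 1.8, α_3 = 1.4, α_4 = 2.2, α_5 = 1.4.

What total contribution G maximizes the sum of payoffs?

Planner FOC: ∂(Σu_j)/∂g_i = (Σα_j) − g_i = 0, so g_i^SO = Σα_j = 9.5 for every i; G^SO = 47.5.

47.5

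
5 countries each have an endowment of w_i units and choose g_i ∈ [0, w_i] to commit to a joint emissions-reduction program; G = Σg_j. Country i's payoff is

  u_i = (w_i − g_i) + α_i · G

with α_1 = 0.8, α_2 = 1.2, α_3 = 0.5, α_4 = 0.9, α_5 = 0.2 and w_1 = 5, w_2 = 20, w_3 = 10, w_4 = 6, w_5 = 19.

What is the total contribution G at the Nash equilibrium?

∂u_i/∂g_i = α_i − 1, so country i contributes w_i if α_i > 1, else 0.
α_i > 1 for i ∈ {2}; NE contributions (0, 20, 0, 0, 0), G = 20.

20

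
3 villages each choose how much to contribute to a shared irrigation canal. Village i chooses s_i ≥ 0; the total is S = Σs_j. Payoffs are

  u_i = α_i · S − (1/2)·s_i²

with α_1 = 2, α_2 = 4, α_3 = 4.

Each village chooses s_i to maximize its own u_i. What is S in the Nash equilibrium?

Village i's FOC: ∂u_i/∂s_i = α_i − s_i = 0, so s_i* = α_i.
NE contributions = (2, 4, 4); S = 10.

10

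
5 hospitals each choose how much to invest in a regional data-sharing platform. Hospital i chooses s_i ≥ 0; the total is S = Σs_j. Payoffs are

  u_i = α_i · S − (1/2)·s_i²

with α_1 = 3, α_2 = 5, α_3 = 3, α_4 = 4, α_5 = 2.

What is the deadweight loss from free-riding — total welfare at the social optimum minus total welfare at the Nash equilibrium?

Hospital i's FOC: ∂u_i/∂s_i = α_i − s_i = 0, so s_i* = α_i.
NE contributions = (3, 5, 3, 4, 2); S = 17.
W^NE = (Σα)·S − ½Σα_i² = 17² − ½·63 = 257.5.
Planner sets s_i = Σα_j = 17 for every i, so S^SO = 5·17 = 85.
W^SO = (Σα)·S^SO − ½·5·(Σα)² = (5/2)·17² = 722.5.
Deadweight loss = W^SO − W^NE = 465.

465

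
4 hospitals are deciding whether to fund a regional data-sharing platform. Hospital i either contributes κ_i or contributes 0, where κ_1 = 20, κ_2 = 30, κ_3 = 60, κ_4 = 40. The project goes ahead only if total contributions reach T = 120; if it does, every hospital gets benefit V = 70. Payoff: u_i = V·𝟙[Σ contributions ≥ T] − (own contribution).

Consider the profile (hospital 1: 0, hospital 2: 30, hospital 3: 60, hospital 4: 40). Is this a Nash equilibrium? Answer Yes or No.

Total = 130 ≥ 120: provided.
Hospital 1 (pledges 0, payoff 70): pledging 20 → total 150, payoff 50. No gain.
Hospital 2 (pledges 30, payoff 40): dropping to 0 → total 100, payoff 0. No gain.
Hospital 3 (pledges 60, payoff 10): dropping to 0 → total 70, payoff 0. No gain.
Hospital 4 (pledges 40, payoff 30): dropping to 0 → total 90, payoff 0. No gain.

Yes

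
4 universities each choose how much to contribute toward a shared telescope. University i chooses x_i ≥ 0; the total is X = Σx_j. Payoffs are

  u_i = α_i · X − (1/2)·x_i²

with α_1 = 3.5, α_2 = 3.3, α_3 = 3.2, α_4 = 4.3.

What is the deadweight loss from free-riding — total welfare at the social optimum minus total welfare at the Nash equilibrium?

University i's FOC: ∂u_i/∂x_i = α_i − x_i = 0, so x_i* = α_i.
NE contributions = (3.5, 3.3, 3.2, 4.3); X = 14.3.
W^NE = (Σα)·X − ½Σα_i² = 14.3² − ½·51.87 = 178.555.
Planner sets x_i = Σα_j = 14.3 for every i, so X^SO = 4·14.3 = 57.2.
W^SO = (Σα)·X^SO − ½·4·(Σα)² = (4/2)·14.3² = 408.98.
Deadweight loss = W^SO − W^NE = 230.425.

230.425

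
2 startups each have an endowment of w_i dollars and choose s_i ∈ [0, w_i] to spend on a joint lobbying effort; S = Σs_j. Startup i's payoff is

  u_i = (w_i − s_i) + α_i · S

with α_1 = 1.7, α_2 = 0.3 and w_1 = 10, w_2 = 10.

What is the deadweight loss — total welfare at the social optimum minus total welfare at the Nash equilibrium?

∂u_i/∂s_i = α_i − 1, so startup i contributes w_i if α_i > 1, else 0.
α_i > 1 for i ∈ {1}; NE contributions (10, 0), S = 10.
W^NE = Σw_i − S^NE + (Σα_i)·S^NE = 20 + 1·10 = 30.
Planner: ∂(Σu_j)/∂s_i = Σα_j − 1 = 1 > 0, so everyone contributes w_i; S^SO = 20, W^SO = 20 + 1·20 = 40.
Deadweight loss = 10.

10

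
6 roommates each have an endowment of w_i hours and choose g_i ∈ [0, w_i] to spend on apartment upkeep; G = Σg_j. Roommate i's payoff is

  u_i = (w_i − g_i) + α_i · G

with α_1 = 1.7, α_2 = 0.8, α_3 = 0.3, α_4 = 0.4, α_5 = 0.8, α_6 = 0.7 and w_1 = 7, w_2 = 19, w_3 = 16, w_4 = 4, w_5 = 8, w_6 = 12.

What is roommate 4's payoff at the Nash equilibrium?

6.8

∂u_i/∂g_i = α_i − 1, so roommate i contributes w_i if α_i > 1, else 0.
α_i > 1 for i ∈ {1}; NE contributions (7, 0, 0, 0, 0, 0), G = 7.
u_4 = (4 − 0) + 0.4·7 = 6.8.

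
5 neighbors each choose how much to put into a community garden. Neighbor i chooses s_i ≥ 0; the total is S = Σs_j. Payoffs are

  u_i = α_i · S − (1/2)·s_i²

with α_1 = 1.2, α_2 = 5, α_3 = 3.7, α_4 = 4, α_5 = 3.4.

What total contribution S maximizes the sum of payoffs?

86.5

Planner FOC: ∂(Σu_j)/∂s_i = (Σα_j) − s_i = 0, so s_i^SO = Σα_j = 17.3 for every i; S^SO = 86.5.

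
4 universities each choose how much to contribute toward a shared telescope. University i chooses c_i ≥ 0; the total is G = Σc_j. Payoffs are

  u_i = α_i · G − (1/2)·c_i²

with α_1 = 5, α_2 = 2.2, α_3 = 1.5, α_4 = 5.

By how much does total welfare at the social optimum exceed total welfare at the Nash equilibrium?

University i's FOC: ∂u_i/∂c_i = α_i − c_i = 0, so c_i* = α_i.
NE contributions = (5, 2.2, 1.5, 5); G = 13.7.
W^NE = (Σα)·G − ½Σα_i² = 13.7² − ½·57.09 = 159.145.
Planner sets c_i = Σα_j = 13.7 for every i, so G^SO = 4·13.7 = 54.8.
W^SO = (Σα)·G^SO − ½·4·(Σα)² = (4/2)·13.7² = 375.38.
Deadweight loss = W^SO − W^NE = 216.235.

216.235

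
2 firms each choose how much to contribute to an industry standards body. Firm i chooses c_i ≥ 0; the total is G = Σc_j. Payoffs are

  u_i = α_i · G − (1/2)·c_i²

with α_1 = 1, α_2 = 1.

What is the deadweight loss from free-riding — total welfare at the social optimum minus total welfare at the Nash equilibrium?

1

Firm i's FOC: ∂u_i/∂c_i = α_i − c_i = 0, so c_i* = α_i.
NE contributions = (1, 1); G = 2.
W^NE = (Σα)·G − ½Σα_i² = 2² − ½·2 = 3.
Planner sets c_i = Σα_j = 2 for every i, so G^SO = 2·2 = 4.
W^SO = (Σα)·G^SO − ½·2·(Σα)² = (2/2)·2² = 4.
Deadweight loss = W^SO − W^NE = 1.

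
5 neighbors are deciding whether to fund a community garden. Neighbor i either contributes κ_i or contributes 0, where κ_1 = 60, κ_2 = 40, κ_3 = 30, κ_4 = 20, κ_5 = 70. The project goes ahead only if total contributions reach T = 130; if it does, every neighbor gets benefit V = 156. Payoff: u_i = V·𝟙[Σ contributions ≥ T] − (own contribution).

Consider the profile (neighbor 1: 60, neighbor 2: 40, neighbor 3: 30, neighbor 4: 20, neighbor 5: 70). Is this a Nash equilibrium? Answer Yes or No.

Total = 220 ≥ 130: provided.
Neighbor 1 (pledges 60, payoff 96): dropping to 0 → total 160, payoff 156. Profitable deviation.

No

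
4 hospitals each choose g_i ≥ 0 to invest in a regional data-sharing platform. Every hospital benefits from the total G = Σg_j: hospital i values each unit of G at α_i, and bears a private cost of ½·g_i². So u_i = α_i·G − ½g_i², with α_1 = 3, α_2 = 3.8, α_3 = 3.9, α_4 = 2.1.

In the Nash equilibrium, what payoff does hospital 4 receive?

Hospital i's FOC: ∂u_i/∂g_i = α_i − g_i = 0, so g_i* = α_i.
NE contributions = (3, 3.8, 3.9, 2.1); G = 12.8.
u_4 = α_4·G − ½·(g_4)² = 2.1·12.8 − ½·2.1² = 24.675.

24.675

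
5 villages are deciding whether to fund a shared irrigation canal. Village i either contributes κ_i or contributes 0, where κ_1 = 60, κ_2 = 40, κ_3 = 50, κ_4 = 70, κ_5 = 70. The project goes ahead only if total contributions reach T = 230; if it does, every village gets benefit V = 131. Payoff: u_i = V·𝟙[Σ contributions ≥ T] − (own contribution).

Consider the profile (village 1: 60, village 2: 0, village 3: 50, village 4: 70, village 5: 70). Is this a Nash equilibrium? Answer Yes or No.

Yes

Total = 250 ≥ 230: provided.
Village 1 (pledges 60, payoff 71): dropping to 0 → total 190, payoff 0. No gain.
Village 2 (pledges 0, payoff 131): pledging 40 → total 290, payoff 91. No gain.
Village 3 (pledges 50, payoff 81): dropping to 0 → total 200, payoff 0. No gain.
Village 4 (pledges 70, payoff 61): dropping to 0 → total 180, payoff 0. No gain.
Village 5 (pledges 70, payoff 61): dropping to 0 → total 180, payoff 0. No gain.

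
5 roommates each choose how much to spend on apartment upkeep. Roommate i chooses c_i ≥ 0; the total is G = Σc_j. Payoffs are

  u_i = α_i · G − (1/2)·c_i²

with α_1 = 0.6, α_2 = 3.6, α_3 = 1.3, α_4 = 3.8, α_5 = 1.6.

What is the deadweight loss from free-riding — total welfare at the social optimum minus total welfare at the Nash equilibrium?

194.22

Roommate i's FOC: ∂u_i/∂c_i = α_i − c_i = 0, so c_i* = α_i.
NE contributions = (0.6, 3.6, 1.3, 3.8, 1.6); G = 10.9.
W^NE = (Σα)·G − ½Σα_i² = 10.9² − ½·32.01 = 102.805.
Planner sets c_i = Σα_j = 10.9 for every i, so G^SO = 5·10.9 = 54.5.
W^SO = (Σα)·G^SO − ½·5·(Σα)² = (5/2)·10.9² = 297.025.
Deadweight loss = W^SO − W^NE = 194.22.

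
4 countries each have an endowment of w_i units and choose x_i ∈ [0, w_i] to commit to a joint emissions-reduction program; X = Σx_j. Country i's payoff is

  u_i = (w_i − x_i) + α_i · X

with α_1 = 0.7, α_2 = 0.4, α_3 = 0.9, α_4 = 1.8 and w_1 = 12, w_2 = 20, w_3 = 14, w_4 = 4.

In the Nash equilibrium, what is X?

4

∂u_i/∂x_i = α_i − 1, so country i contributes w_i if α_i > 1, else 0.
α_i > 1 for i ∈ {4}; NE contributions (0, 0, 0, 4), X = 4.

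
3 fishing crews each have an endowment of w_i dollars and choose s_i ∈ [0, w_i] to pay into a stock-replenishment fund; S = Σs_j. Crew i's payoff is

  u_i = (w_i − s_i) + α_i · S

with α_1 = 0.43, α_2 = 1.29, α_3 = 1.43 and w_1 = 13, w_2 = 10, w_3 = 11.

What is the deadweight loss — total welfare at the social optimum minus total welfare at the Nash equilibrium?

∂u_i/∂s_i = α_i − 1, so crew i contributes w_i if α_i > 1, else 0.
α_i > 1 for i ∈ {2, 3}; NE contributions (0, 10, 11), S = 21.
W^NE = Σw_i − S^NE + (Σα_i)·S^NE = 34 + 2.15·21 = 79.15.
Planner: ∂(Σu_j)/∂s_i = Σα_j − 1 = 2.15 > 0, so everyone contributes w_i; S^SO = 34, W^SO = 34 + 2.15·34 = 107.1.
Deadweight loss = 27.95.

27.95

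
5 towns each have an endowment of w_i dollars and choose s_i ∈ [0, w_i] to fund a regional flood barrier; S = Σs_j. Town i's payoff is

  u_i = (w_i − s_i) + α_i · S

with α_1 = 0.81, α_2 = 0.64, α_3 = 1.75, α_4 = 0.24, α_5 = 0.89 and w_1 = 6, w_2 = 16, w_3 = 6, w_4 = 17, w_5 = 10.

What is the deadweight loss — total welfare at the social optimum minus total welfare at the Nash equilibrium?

∂u_i/∂s_i = α_i − 1, so town i contributes w_i if α_i > 1, else 0.
α_i > 1 for i ∈ {3}; NE contributions (0, 0, 6, 0, 0), S = 6.
W^NE = Σw_i − S^NE + (Σα_i)·S^NE = 55 + 3.33·6 = 74.98.
Planner: ∂(Σu_j)/∂s_i = Σα_j − 1 = 3.33 > 0, so everyone contributes w_i; S^SO = 55, W^SO = 55 + 3.33·55 = 238.15.
Deadweight loss = 163.17.

163.17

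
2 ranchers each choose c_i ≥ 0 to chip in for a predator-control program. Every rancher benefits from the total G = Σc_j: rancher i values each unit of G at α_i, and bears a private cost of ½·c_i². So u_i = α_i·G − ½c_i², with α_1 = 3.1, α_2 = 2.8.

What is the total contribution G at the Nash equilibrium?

Rancher i's FOC: ∂u_i/∂c_i = α_i − c_i = 0, so c_i* = α_i.
NE contributions = (3.1, 2.8); G = 5.9.

5.9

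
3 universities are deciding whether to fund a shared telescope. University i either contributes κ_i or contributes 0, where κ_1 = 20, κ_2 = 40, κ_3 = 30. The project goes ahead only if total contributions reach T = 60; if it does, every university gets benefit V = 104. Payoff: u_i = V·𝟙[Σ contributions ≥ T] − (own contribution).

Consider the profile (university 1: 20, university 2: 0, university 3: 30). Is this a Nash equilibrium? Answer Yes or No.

Total = 50 < 60: not provided.
University 1 (pledges 20, payoff -20): dropping to 0 → total 30, payoff 0. Profitable deviation.

No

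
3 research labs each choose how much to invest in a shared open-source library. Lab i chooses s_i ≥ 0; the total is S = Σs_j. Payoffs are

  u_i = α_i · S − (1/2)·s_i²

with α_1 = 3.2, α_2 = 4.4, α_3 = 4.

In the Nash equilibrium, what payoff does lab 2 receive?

Lab i's FOC: ∂u_i/∂s_i = α_i − s_i = 0, so s_i* = α_i.
NE contributions = (3.2, 4.4, 4); S = 11.6.
u_2 = α_2·S − ½·(s_2)² = 4.4·11.6 − ½·4.4² = 41.36.

41.36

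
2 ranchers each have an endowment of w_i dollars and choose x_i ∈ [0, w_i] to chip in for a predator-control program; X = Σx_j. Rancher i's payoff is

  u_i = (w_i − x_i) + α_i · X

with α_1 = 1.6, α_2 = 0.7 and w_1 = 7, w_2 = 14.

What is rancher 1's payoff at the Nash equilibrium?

11.2

∂u_i/∂x_i = α_i − 1, so rancher i contributes w_i if α_i > 1, else 0.
α_i > 1 for i ∈ {1}; NE contributions (7, 0), X = 7.
u_1 = (7 − 7) + 1.6·7 = 11.2.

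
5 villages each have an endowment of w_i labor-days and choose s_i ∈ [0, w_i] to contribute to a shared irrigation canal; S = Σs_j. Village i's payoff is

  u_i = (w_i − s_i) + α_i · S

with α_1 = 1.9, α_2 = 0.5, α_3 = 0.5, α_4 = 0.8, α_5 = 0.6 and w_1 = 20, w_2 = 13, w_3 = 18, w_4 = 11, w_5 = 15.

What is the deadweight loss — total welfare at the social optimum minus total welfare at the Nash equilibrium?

∂u_i/∂s_i = α_i − 1, so village i contributes w_i if α_i > 1, else 0.
α_i > 1 for i ∈ {1}; NE contributions (20, 0, 0, 0, 0), S = 20.
W^NE = Σw_i − S^NE + (Σα_i)·S^NE = 77 + 3.3·20 = 143.
Planner: ∂(Σu_j)/∂s_i = Σα_j − 1 = 3.3 > 0, so everyone contributes w_i; S^SO = 77, W^SO = 77 + 3.3·77 = 331.1.
Deadweight loss = 188.1.

188.1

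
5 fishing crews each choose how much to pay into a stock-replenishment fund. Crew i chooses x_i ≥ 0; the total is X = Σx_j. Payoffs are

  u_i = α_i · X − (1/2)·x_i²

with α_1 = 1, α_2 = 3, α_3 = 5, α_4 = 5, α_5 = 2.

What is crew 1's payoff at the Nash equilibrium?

15.5

Crew i's FOC: ∂u_i/∂x_i = α_i − x_i = 0, so x_i* = α_i.
NE contributions = (1, 3, 5, 5, 2); X = 16.
u_1 = α_1·X − ½·(x_1)² = 1·16 − ½·1² = 15.5.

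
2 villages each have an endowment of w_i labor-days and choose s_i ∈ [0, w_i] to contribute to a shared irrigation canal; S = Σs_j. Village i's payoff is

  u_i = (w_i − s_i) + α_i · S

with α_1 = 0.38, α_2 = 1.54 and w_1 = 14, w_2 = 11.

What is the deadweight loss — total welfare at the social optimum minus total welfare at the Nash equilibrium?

∂u_i/∂s_i = α_i − 1, so village i contributes w_i if α_i > 1, else 0.
α_i > 1 for i ∈ {2}; NE contributions (0, 11), S = 11.
W^NE = Σw_i − S^NE + (Σα_i)·S^NE = 25 + 0.92·11 = 35.12.
Planner: ∂(Σu_j)/∂s_i = Σα_j − 1 = 0.92 > 0, so everyone contributes w_i; S^SO = 25, W^SO = 25 + 0.92·25 = 48.
Deadweight loss = 12.88.

12.88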